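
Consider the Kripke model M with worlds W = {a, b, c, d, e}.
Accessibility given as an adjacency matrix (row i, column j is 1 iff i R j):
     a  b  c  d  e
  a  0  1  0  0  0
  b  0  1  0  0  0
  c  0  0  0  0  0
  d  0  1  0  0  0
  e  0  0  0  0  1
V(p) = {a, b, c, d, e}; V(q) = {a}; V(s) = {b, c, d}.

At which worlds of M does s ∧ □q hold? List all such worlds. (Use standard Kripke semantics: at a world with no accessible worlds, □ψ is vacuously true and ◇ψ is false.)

Let φ = s ∧ □q. Evaluate φ at each world:
  a (successors {b}): φ is false.
  b (successors {b}): φ is false.
  c (successors ∅): φ is true.
  d (successors {b}): φ is false.
  e (successors {e}): φ is false.
For instance, at a:
  At a: s is false, □q is false, so s ∧ □q is false.
    At a: □q requires q at every successor {b}.
      q fails at b, so □q is false at a.
Satisfying worlds: {c}

c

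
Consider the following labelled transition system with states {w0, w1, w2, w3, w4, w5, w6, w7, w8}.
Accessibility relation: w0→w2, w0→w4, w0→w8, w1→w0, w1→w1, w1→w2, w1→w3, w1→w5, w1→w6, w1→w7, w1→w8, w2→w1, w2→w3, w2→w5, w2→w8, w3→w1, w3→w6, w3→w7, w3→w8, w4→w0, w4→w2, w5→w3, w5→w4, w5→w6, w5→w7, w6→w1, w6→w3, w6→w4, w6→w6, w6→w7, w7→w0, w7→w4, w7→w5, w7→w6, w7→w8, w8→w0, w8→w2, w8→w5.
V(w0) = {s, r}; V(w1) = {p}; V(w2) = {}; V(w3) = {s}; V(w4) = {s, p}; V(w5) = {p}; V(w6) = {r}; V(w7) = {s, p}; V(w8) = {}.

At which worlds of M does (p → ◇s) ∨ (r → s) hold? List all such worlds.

Recall that ◇ψ holds at a world iff ψ holds at some accessible world.
Let φ = (p → ◇s) ∨ (r → s). Evaluate φ at each world:
  w0 (successors {w2, w4, w8}): φ is true.
  w1 (successors {w0, w1, w2, w3, w5, w6, w7, w8}): φ is true.
  w2 (successors {w1, w3, w5, w8}): φ is true.
  w3 (successors {w1, w6, w7, w8}): φ is true.
  w4 (successors {w0, w2}): φ is true.
  w5 (successors {w3, w4, w6, w7}): φ is true.
  w6 (successors {w1, w3, w4, w6, w7}): φ is true.
  w7 (successors {w0, w4, w5, w6, w8}): φ is true.
  w8 (successors {w0, w2, w5}): φ is true.
For instance, at w0:
  At w0: p → ◇s is true, r → s is true, so (p → ◇s) ∨ (r → s) is true.
    At w0: p is false, ◇s is true, so p → ◇s is true.
      At w0: ◇s requires s at some successor in {w2, w4, w8}.
        s holds at w4, so ◇s is true at w0.
Satisfying worlds: {w0, w1, w2, w3, w4, w5, w6, w7, w8}

w0, w1, w2, w3, w4, w5, w6, w7, w8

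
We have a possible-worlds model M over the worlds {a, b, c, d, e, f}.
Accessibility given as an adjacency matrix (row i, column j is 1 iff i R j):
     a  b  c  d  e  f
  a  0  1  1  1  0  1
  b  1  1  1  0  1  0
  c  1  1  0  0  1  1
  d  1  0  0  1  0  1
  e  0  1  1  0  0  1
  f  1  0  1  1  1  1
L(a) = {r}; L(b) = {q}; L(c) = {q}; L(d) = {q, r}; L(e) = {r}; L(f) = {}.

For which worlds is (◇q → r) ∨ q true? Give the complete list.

a, b, c, d, e

Let φ = (◇q → r) ∨ q. Evaluate φ at each world:
  a (successors {b, c, d, f}): φ is true.
  b (successors {a, b, c, e}): φ is true.
  c (successors {a, b, e, f}): φ is true.
  d (successors {a, d, f}): φ is true.
  e (successors {b, c, f}): φ is true.
  f (successors {a, c, d, e, f}): φ is false.
For instance, at c:
  At c: ◇q → r is false, q is true, so (◇q → r) ∨ q is true.
    At c: ◇q is true, r is false, so ◇q → r is false.
      At c: ◇q requires q at some successor in {a, b, e, f}.
        q holds at b, so ◇q is true at c.
Satisfying worlds: {a, b, c, d, e}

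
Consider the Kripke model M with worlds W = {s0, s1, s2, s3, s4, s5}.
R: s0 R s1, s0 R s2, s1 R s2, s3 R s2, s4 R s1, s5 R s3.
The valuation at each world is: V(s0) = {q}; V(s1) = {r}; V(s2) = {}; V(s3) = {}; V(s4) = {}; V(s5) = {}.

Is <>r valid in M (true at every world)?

Recall that <>ψ holds at a world iff ψ holds at some accessible world.
Let φ = <>r. Evaluate φ at each world:
  s0 (successors {s1, s2}): φ is true.
  s1 (successors {s2}): φ is false.
  s2 (successors ∅): φ is false.
  s3 (successors {s2}): φ is false.
  s4 (successors {s1}): φ is true.
  s5 (successors {s3}): φ is false.
Detail at s1 (counterexample):
  At s1: <>r requires r at some successor in {s2}.
    At s2: r is false.
  So <>r is false at s1.

No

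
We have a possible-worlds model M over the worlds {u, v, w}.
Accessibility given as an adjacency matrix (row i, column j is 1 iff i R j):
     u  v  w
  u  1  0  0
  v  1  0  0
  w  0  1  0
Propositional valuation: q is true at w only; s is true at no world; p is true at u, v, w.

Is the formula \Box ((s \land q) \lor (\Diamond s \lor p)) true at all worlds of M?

Yes

Recall that \Box ψ holds at a world iff ψ holds at every accessible world, and \Diamond ψ holds iff ψ holds at some accessible world.
Let φ = \Box ((s \land q) \lor (\Diamond s \lor p)). Evaluate φ at each world:
  u (successors {u}): φ is true.
  v (successors {u}): φ is true.
  w (successors {v}): φ is true.
For instance, at w:
  At w: \Box ((s \land q) \lor (\Diamond s \lor p)) requires (s \land q) \lor (\Diamond s \lor p) at every successor {v}.
      At v: s \land q is false, \Diamond s \lor p is true, so (s \land q) \lor (\Diamond s \lor p) is true.
  So \Box ((s \land q) \lor (\Diamond s \lor p)) is true at w.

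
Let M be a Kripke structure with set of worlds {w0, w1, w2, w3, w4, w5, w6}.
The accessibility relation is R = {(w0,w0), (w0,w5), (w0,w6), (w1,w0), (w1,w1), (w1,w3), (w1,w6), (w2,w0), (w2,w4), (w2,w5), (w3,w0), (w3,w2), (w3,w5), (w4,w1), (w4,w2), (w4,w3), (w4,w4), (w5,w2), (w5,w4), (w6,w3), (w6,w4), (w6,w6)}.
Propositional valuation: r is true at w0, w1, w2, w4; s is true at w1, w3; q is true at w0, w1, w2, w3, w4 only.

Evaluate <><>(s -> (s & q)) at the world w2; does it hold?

At w2: <><>(s -> (s & q)) requires <>(s -> (s & q)) at some successor in {w0, w4, w5}.
  <>(s -> (s & q)) holds at w0, so <><>(s -> (s & q)) is true at w2.
    At w0: <>(s -> (s & q)) requires s -> (s & q) at some successor in {w0, w5, w6}.
      s -> (s & q) holds at w0, so <>(s -> (s & q)) is true at w0.

Yes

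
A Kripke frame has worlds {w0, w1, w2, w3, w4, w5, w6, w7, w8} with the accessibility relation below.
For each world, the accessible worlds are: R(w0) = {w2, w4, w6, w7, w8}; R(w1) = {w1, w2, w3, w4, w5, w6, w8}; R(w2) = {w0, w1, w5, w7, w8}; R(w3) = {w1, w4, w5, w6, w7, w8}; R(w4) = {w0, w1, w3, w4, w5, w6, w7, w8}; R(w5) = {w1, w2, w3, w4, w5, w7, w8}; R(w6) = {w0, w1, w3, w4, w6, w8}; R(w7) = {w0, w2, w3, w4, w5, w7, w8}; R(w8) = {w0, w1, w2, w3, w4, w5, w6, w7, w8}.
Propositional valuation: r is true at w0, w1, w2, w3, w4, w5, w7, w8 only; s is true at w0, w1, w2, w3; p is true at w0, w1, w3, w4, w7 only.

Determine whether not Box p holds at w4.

At w4: Box p is false, so not Box p is true.
  At w4: Box p requires p at every successor {w0, w1, w3, w4, w5, w6, w7, w8}.
    p fails at w5, so Box p is false at w4.

Yes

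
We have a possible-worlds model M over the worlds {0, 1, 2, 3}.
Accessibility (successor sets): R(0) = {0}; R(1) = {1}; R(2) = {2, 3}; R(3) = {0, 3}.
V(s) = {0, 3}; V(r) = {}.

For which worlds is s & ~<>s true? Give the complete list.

Let φ = s & ~<>s. Evaluate φ at each world:
  0 (successors {0}): φ is false.
  1 (successors {1}): φ is false.
  2 (successors {2, 3}): φ is false.
  3 (successors {0, 3}): φ is false.
For instance, at 0:
  At 0: s is true, ~<>s is false, so s & ~<>s is false.
    At 0: <>s is true, so ~<>s is false.
      At 0: <>s requires s at some successor in {0}.
        s holds at 0, so <>s is true at 0.
Satisfying worlds: none.

none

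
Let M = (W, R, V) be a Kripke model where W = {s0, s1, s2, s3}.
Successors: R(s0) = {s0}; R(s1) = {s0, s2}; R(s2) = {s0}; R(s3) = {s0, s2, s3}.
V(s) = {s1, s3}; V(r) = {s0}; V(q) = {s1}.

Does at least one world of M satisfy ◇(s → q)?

Yes

Let φ = ◇(s → q). Evaluate φ at each world:
  s0 (successors {s0}): φ is true.
  s1 (successors {s0, s2}): φ is true.
  s2 (successors {s0}): φ is true.
  s3 (successors {s0, s2, s3}): φ is true.
Detail at s0 (witness):
  At s0: ◇(s → q) requires s → q at some successor in {s0}.
    s → q holds at s0, so ◇(s → q) is true at s0.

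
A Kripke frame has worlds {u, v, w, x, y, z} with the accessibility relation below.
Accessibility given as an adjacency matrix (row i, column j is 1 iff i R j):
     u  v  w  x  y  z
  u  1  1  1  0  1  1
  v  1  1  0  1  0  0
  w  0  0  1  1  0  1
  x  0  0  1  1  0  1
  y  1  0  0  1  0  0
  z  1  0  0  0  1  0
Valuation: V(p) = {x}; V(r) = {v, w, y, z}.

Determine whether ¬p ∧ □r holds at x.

At x: ¬p is false, □r is false, so ¬p ∧ □r is false.
  At x: □r requires r at every successor {w, x, z}.
    r fails at x, so □r is false at x.

No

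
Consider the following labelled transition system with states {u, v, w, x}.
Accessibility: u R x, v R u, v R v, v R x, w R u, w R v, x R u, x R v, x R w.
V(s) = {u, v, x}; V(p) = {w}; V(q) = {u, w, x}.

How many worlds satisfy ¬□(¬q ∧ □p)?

Let φ = ¬□(¬q ∧ □p). Evaluate φ at each world:
  u (successors {x}): φ is true.
  v (successors {u, v, x}): φ is true.
  w (successors {u, v}): φ is true.
  x (successors {u, v, w}): φ is true.
For instance, at w:
  At w: □(¬q ∧ □p) is false, so ¬□(¬q ∧ □p) is true.
    At w: □(¬q ∧ □p) requires ¬q ∧ □p at every successor {u, v}.
      ¬q ∧ □p fails at u, so □(¬q ∧ □p) is false at w.
Satisfying worlds: {u, v, w, x}

4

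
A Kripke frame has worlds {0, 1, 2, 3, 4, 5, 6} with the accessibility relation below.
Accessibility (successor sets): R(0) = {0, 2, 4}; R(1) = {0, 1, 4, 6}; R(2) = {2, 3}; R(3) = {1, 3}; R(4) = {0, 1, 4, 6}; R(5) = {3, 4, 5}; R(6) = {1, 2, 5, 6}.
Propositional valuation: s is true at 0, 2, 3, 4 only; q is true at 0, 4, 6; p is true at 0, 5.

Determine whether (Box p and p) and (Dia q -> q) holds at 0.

No

Recall that Box ψ holds at a world iff ψ holds at every accessible world, and Dia ψ holds iff ψ holds at some accessible world.
At 0: Box p and p is false, Dia q -> q is true, so (Box p and p) and (Dia q -> q) is false.
  At 0: Box p is false, p is true, so Box p and p is false.
    At 0: Box p requires p at every successor {0, 2, 4}.
      p fails at 2, so Box p is false at 0.
  At 0: Dia q is true, q is true, so Dia q -> q is true.
    At 0: Dia q requires q at some successor in {0, 2, 4}.
      q holds at 0, so Dia q is true at 0.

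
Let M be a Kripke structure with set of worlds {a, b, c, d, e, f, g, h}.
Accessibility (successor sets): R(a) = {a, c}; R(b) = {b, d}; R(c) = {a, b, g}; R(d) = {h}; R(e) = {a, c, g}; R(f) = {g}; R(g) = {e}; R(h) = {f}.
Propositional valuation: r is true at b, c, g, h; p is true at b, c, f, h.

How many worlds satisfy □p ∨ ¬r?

5

Let φ = □p ∨ ¬r. Evaluate φ at each world:
  a (successors {a, c}): φ is true.
  b (successors {b, d}): φ is false.
  c (successors {a, b, g}): φ is false.
  d (successors {h}): φ is true.
  e (successors {a, c, g}): φ is true.
  f (successors {g}): φ is true.
  g (successors {e}): φ is false.
  h (successors {f}): φ is true.
For instance, at a:
  At a: □p is false, ¬r is true, so □p ∨ ¬r is true.
    At a: □p requires p at every successor {a, c}.
      p fails at a, so □p is false at a.
Satisfying worlds: {a, d, e, f, h}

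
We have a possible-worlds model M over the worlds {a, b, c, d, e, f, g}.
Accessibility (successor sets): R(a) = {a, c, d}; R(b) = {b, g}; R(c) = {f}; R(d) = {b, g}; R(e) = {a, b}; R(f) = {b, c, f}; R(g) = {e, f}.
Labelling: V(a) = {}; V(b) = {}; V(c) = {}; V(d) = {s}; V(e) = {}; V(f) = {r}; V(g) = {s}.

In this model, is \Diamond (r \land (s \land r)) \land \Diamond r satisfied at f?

No

Recall that \Diamond ψ holds at a world iff ψ holds at some accessible world.
At f: \Diamond (r \land (s \land r)) is false, \Diamond r is true, so \Diamond (r \land (s \land r)) \land \Diamond r is false.
  At f: \Diamond (r \land (s \land r)) requires r \land (s \land r) at some successor in {b, c, f}.
    At b: r \land (s \land r) is false.
    At c: r \land (s \land r) is false.
    At f: r \land (s \land r) is false.
  So \Diamond (r \land (s \land r)) is false at f.
  At f: \Diamond r requires r at some successor in {b, c, f}.
    r holds at f, so \Diamond r is true at f.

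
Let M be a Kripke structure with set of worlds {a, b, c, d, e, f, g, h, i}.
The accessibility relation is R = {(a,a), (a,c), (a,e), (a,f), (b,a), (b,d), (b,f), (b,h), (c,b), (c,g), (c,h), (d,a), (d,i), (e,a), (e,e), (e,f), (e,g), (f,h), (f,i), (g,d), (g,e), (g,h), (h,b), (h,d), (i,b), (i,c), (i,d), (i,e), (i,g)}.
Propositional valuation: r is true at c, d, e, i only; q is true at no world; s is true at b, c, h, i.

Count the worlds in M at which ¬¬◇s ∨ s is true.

8

Recall that ◇ψ holds at a world iff ψ holds at some accessible world.
Let φ = ¬¬◇s ∨ s. Evaluate φ at each world:
  a (successors {a, c, e, f}): φ is true.
  b (successors {a, d, f, h}): φ is true.
  c (successors {b, g, h}): φ is true.
  d (successors {a, i}): φ is true.
  e (successors {a, e, f, g}): φ is false.
  f (successors {h, i}): φ is true.
  g (successors {d, e, h}): φ is true.
  h (successors {b, d}): φ is true.
  i (successors {b, c, d, e, g}): φ is true.
For instance, at c:
  At c: ¬¬◇s is true, s is true, so ¬¬◇s ∨ s is true.
    At c: ¬◇s is false, so ¬¬◇s is true.
      At c: ◇s is true, so ¬◇s is false.
Satisfying worlds: {a, b, c, d, f, g, h, i}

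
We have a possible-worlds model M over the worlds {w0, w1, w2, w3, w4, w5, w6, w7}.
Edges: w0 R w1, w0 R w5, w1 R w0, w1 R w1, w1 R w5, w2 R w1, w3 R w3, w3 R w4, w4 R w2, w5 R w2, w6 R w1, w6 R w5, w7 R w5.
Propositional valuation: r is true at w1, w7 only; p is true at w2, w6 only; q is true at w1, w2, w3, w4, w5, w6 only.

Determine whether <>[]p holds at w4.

No

At w4: <>[]p requires []p at some successor in {w2}.
  At w2: []p is false.
So <>[]p is false at w4.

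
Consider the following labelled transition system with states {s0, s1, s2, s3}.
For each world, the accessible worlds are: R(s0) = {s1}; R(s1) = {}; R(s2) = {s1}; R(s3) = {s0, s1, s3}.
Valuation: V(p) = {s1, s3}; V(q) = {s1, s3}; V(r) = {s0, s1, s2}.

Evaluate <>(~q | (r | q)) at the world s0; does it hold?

Yes

At s0: <>(~q | (r | q)) requires ~q | (r | q) at some successor in {s1}.
  ~q | (r | q) holds at s1, so <>(~q | (r | q)) is true at s0.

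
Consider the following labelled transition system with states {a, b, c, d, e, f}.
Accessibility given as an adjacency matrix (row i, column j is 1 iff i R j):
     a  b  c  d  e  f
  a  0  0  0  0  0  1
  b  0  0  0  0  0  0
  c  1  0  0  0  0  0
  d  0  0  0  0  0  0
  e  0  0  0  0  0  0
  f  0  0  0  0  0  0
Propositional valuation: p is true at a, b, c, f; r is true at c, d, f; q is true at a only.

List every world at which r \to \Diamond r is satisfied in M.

Recall that \Diamond ψ holds at a world iff ψ holds at some accessible world.
Let φ = r \to \Diamond r. Evaluate φ at each world:
  a (successors {f}): φ is true.
  b (successors ∅): φ is true.
  c (successors {a}): φ is false.
  d (successors ∅): φ is false.
  e (successors ∅): φ is true.
  f (successors ∅): φ is false.
For instance, at a:
  At a: r is false, \Diamond r is true, so r \to \Diamond r is true.
    At a: \Diamond r requires r at some successor in {f}.
      r holds at f, so \Diamond r is true at a.
Satisfying worlds: {a, b, e}

a, b, e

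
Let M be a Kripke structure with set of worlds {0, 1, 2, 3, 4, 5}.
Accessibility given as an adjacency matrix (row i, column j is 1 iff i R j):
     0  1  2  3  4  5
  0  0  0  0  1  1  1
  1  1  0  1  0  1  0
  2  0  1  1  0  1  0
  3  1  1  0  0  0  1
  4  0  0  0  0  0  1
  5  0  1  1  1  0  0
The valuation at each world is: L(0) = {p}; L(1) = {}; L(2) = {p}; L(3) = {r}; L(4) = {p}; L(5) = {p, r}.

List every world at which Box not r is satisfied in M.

1, 2

Let φ = Box not r. Evaluate φ at each world:
  0 (successors {3, 4, 5}): φ is false.
  1 (successors {0, 2, 4}): φ is true.
  2 (successors {1, 2, 4}): φ is true.
  3 (successors {0, 1, 5}): φ is false.
  4 (successors {5}): φ is false.
  5 (successors {1, 2, 3}): φ is false.
For instance, at 4:
  At 4: Box not r requires not r at every successor {5}.
    not r fails at 5, so Box not r is false at 4.
Satisfying worlds: {1, 2}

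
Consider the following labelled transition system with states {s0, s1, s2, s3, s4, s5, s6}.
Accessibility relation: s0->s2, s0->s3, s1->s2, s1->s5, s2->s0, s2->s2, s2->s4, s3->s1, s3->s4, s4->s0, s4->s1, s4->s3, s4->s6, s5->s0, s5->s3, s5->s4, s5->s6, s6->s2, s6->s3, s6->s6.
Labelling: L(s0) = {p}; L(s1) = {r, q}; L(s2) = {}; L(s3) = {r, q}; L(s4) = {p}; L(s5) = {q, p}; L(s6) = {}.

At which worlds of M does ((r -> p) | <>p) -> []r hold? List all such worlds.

none

Let φ = ((r -> p) | <>p) -> []r. Evaluate φ at each world:
  s0 (successors {s2, s3}): φ is false.
  s1 (successors {s2, s5}): φ is false.
  s2 (successors {s0, s2, s4}): φ is false.
  s3 (successors {s1, s4}): φ is false.
  s4 (successors {s0, s1, s3, s6}): φ is false.
  s5 (successors {s0, s3, s4, s6}): φ is false.
  s6 (successors {s2, s3, s6}): φ is false.
For instance, at s0:
  At s0: (r -> p) | <>p is true, []r is false, so ((r -> p) | <>p) -> []r is false.
    At s0: r -> p is true, <>p is false, so (r -> p) | <>p is true.
      At s0: <>p requires p at some successor in {s2, s3}.
        At s2: p is false.
        At s3: p is false.
      So <>p is false at s0.
    At s0: []r requires r at every successor {s2, s3}.
      r fails at s2, so []r is false at s0.
Satisfying worlds: none.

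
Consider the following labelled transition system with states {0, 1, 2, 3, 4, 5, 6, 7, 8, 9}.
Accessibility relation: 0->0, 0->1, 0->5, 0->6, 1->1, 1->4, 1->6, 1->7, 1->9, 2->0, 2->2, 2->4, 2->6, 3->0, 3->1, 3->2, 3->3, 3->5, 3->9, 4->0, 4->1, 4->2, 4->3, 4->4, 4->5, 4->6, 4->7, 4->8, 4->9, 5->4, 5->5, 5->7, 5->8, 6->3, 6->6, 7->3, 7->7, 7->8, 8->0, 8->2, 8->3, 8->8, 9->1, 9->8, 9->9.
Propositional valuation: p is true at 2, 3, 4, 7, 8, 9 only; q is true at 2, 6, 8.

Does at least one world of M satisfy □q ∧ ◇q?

Let φ = □q ∧ ◇q. Evaluate φ at each world:
  0 (successors {0, 1, 5, 6}): φ is false.
  1 (successors {1, 4, 6, 7, 9}): φ is false.
  2 (successors {0, 2, 4, 6}): φ is false.
  3 (successors {0, 1, 2, 3, 5, 9}): φ is false.
  4 (successors {0, 1, 2, 3, 4, 5, 6, 7, 8, 9}): φ is false.
  5 (successors {4, 5, 7, 8}): φ is false.
  6 (successors {3, 6}): φ is false.
  7 (successors {3, 7, 8}): φ is false.
  8 (successors {0, 2, 3, 8}): φ is false.
  9 (successors {1, 8, 9}): φ is false.
For instance, at 1:
  At 1: □q is false, ◇q is true, so □q ∧ ◇q is false.
    At 1: □q requires q at every successor {1, 4, 6, 7, 9}.
      q fails at 1, so □q is false at 1.
    At 1: ◇q requires q at some successor in {1, 4, 6, 7, 9}.
      q holds at 6, so ◇q is true at 1.

No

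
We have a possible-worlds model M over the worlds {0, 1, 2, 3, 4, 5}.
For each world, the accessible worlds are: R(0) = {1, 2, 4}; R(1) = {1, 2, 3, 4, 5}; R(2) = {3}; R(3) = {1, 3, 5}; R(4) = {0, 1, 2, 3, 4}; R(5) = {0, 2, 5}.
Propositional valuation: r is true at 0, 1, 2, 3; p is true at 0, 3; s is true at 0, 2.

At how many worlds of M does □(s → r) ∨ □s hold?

Recall that □ψ holds at a world iff ψ holds at every accessible world, and ◇ψ holds iff ψ holds at some accessible world.
Let φ = □(s → r) ∨ □s. Evaluate φ at each world:
  0 (successors {1, 2, 4}): φ is true.
  1 (successors {1, 2, 3, 4, 5}): φ is true.
  2 (successors {3}): φ is true.
  3 (successors {1, 3, 5}): φ is true.
  4 (successors {0, 1, 2, 3, 4}): φ is true.
  5 (successors {0, 2, 5}): φ is true.
For instance, at 2:
  At 2: □(s → r) is true, □s is false, so □(s → r) ∨ □s is true.
    At 2: □(s → r) requires s → r at every successor {3}.
      At 3: s → r is true.
    So □(s → r) is true at 2.
    At 2: □s requires s at every successor {3}.
      s fails at 3, so □s is false at 2.
Satisfying worlds: {0, 1, 2, 3, 4, 5}

6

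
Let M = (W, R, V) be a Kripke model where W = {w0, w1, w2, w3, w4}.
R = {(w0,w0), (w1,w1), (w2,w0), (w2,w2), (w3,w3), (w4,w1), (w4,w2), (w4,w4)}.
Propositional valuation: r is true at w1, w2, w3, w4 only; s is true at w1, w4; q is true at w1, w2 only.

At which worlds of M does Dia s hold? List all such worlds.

w1, w4

Recall that Dia ψ holds at a world iff ψ holds at some accessible world.
Let φ = Dia s. Evaluate φ at each world:
  w0 (successors {w0}): φ is false.
  w1 (successors {w1}): φ is true.
  w2 (successors {w0, w2}): φ is false.
  w3 (successors {w3}): φ is false.
  w4 (successors {w1, w2, w4}): φ is true.
For instance, at w1:
  At w1: Dia s requires s at some successor in {w1}.
    s holds at w1, so Dia s is true at w1.
Satisfying worlds: {w1, w4}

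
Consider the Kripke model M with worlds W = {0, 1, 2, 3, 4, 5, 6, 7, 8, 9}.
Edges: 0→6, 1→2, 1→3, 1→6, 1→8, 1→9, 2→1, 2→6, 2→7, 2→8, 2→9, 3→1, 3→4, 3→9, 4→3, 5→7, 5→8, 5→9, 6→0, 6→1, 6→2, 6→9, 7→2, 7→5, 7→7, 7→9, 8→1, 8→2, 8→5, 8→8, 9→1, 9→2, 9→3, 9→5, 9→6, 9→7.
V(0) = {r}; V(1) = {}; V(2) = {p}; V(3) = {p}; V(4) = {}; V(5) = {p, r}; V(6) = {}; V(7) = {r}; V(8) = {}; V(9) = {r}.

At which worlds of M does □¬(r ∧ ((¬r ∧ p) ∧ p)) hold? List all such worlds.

Let φ = □¬(r ∧ ((¬r ∧ p) ∧ p)). Evaluate φ at each world:
  0 (successors {6}): φ is true.
  1 (successors {2, 3, 6, 8, 9}): φ is true.
  2 (successors {1, 6, 7, 8, 9}): φ is true.
  3 (successors {1, 4, 9}): φ is true.
  4 (successors {3}): φ is true.
  5 (successors {7, 8, 9}): φ is true.
  6 (successors {0, 1, 2, 9}): φ is true.
  7 (successors {2, 5, 7, 9}): φ is true.
  8 (successors {1, 2, 5, 8}): φ is true.
  9 (successors {1, 2, 3, 5, 6, 7}): φ is true.
For instance, at 1:
  At 1: □¬(r ∧ ((¬r ∧ p) ∧ p)) requires ¬(r ∧ ((¬r ∧ p) ∧ p)) at every successor {2, 3, 6, 8, 9}.
    At 2: ¬(r ∧ ((¬r ∧ p) ∧ p)) is true.
    At 3: ¬(r ∧ ((¬r ∧ p) ∧ p)) is true.
    At 6: ¬(r ∧ ((¬r ∧ p) ∧ p)) is true.
    At 8: ¬(r ∧ ((¬r ∧ p) ∧ p)) is true.
    At 9: ¬(r ∧ ((¬r ∧ p) ∧ p)) is true.
  So □¬(r ∧ ((¬r ∧ p) ∧ p)) is true at 1.
Satisfying worlds: {0, 1, 2, 3, 4, 5, 6, 7, 8, 9}

0, 1, 2, 3, 4, 5, 6, 7, 8, 9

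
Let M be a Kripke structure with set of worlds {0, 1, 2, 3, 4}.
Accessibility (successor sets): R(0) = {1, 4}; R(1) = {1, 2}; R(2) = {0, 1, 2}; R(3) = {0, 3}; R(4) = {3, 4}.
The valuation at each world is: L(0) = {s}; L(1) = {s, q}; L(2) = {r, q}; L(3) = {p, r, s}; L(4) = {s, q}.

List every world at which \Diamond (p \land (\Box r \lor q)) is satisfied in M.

Let φ = \Diamond (p \land (\Box r \lor q)). Evaluate φ at each world:
  0 (successors {1, 4}): φ is false.
  1 (successors {1, 2}): φ is false.
  2 (successors {0, 1, 2}): φ is false.
  3 (successors {0, 3}): φ is false.
  4 (successors {3, 4}): φ is false.
For instance, at 1:
  At 1: \Diamond (p \land (\Box r \lor q)) requires p \land (\Box r \lor q) at some successor in {1, 2}.
    At 1: p \land (\Box r \lor q) is false.
    At 2: p \land (\Box r \lor q) is false.
  So \Diamond (p \land (\Box r \lor q)) is false at 1.
Satisfying worlds: none.

none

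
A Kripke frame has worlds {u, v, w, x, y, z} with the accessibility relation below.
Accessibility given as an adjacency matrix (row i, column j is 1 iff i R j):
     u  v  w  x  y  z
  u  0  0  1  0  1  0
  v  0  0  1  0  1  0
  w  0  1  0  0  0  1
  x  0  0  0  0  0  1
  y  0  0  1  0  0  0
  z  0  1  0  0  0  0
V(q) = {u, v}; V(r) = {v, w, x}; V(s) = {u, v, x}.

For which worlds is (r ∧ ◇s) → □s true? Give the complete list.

Recall that □ψ holds at a world iff ψ holds at every accessible world, and ◇ψ holds iff ψ holds at some accessible world.
Let φ = (r ∧ ◇s) → □s. Evaluate φ at each world:
  u (successors {w, y}): φ is true.
  v (successors {w, y}): φ is true.
  w (successors {v, z}): φ is false.
  x (successors {z}): φ is true.
  y (successors {w}): φ is true.
  z (successors {v}): φ is true.
For instance, at w:
  At w: r ∧ ◇s is true, □s is false, so (r ∧ ◇s) → □s is false.
    At w: r is true, ◇s is true, so r ∧ ◇s is true.
      At w: ◇s requires s at some successor in {v, z}.
        s holds at v, so ◇s is true at w.
    At w: □s requires s at every successor {v, z}.
      s fails at z, so □s is false at w.
Satisfying worlds: {u, v, x, y, z}

u, v, x, y, z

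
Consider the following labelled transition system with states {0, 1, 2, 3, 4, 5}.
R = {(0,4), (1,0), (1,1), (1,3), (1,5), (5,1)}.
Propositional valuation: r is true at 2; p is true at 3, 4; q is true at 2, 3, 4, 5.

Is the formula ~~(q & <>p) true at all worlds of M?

No

Let φ = ~~(q & <>p). Evaluate φ at each world:
  0 (successors {4}): φ is false.
  1 (successors {0, 1, 3, 5}): φ is false.
  2 (successors ∅): φ is false.
  3 (successors ∅): φ is false.
  4 (successors ∅): φ is false.
  5 (successors {1}): φ is false.
Detail at 0 (counterexample):
  At 0: ~(q & <>p) is true, so ~~(q & <>p) is false.
    At 0: q & <>p is false, so ~(q & <>p) is true.
      At 0: q is false, <>p is true, so q & <>p is false.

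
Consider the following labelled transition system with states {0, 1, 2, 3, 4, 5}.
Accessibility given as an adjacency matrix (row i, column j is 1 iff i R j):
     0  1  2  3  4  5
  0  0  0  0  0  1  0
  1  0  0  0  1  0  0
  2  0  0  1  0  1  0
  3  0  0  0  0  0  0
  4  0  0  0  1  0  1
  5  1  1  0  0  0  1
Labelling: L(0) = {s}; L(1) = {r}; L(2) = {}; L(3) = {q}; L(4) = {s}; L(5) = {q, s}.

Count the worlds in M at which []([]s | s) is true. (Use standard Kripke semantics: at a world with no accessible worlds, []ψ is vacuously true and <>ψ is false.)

Let φ = []([]s | s). Evaluate φ at each world:
  0 (successors {4}): φ is true.
  1 (successors {3}): φ is true.
  2 (successors {2, 4}): φ is false.
  3 (successors ∅): φ is true.
  4 (successors {3, 5}): φ is true.
  5 (successors {0, 1, 5}): φ is false.
For instance, at 1:
  At 1: []([]s | s) requires []s | s at every successor {3}.
      At 3: []s is true, s is false, so []s | s is true.
  So []([]s | s) is true at 1.
Satisfying worlds: {0, 1, 3, 4}

4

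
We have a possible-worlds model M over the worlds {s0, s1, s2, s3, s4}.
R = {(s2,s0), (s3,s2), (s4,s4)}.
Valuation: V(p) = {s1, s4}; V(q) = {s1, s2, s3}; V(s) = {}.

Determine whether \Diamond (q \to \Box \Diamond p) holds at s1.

No

At s1: no accessible worlds, so \Diamond (q \to \Box \Diamond p) is false.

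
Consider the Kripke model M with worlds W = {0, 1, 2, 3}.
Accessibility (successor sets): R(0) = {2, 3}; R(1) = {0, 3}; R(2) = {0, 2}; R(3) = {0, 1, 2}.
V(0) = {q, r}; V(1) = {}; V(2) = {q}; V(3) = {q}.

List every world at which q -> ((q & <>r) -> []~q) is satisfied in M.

0, 1

Let φ = q -> ((q & <>r) -> []~q). Evaluate φ at each world:
  0 (successors {2, 3}): φ is true.
  1 (successors {0, 3}): φ is true.
  2 (successors {0, 2}): φ is false.
  3 (successors {0, 1, 2}): φ is false.
For instance, at 3:
  At 3: q is true, (q & <>r) -> []~q is false, so q -> ((q & <>r) -> []~q) is false.
    At 3: q & <>r is true, []~q is false, so (q & <>r) -> []~q is false.
      At 3: q is true, <>r is true, so q & <>r is true.
      At 3: []~q requires ~q at every successor {0, 1, 2}.
        ~q fails at 0, so []~q is false at 3.
Satisfying worlds: {0, 1}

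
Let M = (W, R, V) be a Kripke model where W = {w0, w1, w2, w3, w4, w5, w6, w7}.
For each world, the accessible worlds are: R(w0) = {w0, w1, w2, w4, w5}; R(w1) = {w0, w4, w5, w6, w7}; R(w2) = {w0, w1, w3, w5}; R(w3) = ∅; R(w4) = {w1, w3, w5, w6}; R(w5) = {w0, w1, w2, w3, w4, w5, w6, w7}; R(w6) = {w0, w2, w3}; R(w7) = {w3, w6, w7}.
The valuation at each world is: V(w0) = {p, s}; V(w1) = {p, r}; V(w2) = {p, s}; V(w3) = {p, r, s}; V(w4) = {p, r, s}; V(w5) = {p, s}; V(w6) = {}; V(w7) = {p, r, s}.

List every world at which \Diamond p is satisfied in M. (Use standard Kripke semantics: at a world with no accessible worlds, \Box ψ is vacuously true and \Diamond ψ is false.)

w0, w1, w2, w4, w5, w6, w7

Recall that \Diamond ψ holds at a world iff ψ holds at some accessible world.
Let φ = \Diamond p. Evaluate φ at each world:
  w0 (successors {w0, w1, w2, w4, w5}): φ is true.
  w1 (successors {w0, w4, w5, w6, w7}): φ is true.
  w2 (successors {w0, w1, w3, w5}): φ is true.
  w3 (successors ∅): φ is false.
  w4 (successors {w1, w3, w5, w6}): φ is true.
  w5 (successors {w0, w1, w2, w3, w4, w5, w6, w7}): φ is true.
  w6 (successors {w0, w2, w3}): φ is true.
  w7 (successors {w3, w6, w7}): φ is true.
For instance, at w5:
  At w5: \Diamond p requires p at some successor in {w0, w1, w2, w3, w4, w5, w6, w7}.
    p holds at w0, so \Diamond p is true at w5.
Satisfying worlds: {w0, w1, w2, w4, w5, w6, w7}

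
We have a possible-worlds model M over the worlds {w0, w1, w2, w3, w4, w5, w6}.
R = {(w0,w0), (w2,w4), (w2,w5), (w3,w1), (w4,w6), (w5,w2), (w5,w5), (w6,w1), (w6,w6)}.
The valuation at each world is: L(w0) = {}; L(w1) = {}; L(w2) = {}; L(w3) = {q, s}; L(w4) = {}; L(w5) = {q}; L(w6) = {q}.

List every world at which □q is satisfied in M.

Recall that □ψ holds at a world iff ψ holds at every accessible world, and ◇ψ holds iff ψ holds at some accessible world.
Let φ = □q. Evaluate φ at each world:
  w0 (successors {w0}): φ is false.
  w1 (successors ∅): φ is true.
  w2 (successors {w4, w5}): φ is false.
  w3 (successors {w1}): φ is false.
  w4 (successors {w6}): φ is true.
  w5 (successors {w2, w5}): φ is false.
  w6 (successors {w1, w6}): φ is false.
For instance, at w0:
  At w0: □q requires q at every successor {w0}.
    q fails at w0, so □q is false at w0.
Satisfying worlds: {w1, w4}

w1, w4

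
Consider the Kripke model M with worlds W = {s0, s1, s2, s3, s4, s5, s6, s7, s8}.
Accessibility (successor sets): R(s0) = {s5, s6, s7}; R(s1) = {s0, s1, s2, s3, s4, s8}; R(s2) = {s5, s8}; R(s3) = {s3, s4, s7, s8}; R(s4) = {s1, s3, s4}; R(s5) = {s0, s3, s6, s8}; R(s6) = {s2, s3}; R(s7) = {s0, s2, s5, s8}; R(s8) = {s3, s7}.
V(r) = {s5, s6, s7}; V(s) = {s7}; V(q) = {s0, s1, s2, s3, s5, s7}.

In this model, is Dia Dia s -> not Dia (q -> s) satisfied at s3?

No

At s3: Dia Dia s is true, not Dia (q -> s) is false, so Dia Dia s -> not Dia (q -> s) is false.
  At s3: Dia Dia s requires Dia s at some successor in {s3, s4, s7, s8}.
    Dia s holds at s3, so Dia Dia s is true at s3.
      At s3: Dia s requires s at some successor in {s3, s4, s7, s8}.
        s holds at s7, so Dia s is true at s3.
  At s3: Dia (q -> s) is true, so not Dia (q -> s) is false.
    At s3: Dia (q -> s) requires q -> s at some successor in {s3, s4, s7, s8}.
      q -> s holds at s4, so Dia (q -> s) is true at s3.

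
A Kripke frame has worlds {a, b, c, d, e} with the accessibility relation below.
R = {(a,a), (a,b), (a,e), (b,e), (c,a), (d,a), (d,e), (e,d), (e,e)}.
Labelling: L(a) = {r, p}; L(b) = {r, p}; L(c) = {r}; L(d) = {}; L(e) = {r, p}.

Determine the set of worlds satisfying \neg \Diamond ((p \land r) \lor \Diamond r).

none

Let φ = \neg \Diamond ((p \land r) \lor \Diamond r). Evaluate φ at each world:
  a (successors {a, b, e}): φ is false.
  b (successors {e}): φ is false.
  c (successors {a}): φ is false.
  d (successors {a, e}): φ is false.
  e (successors {d, e}): φ is false.
For instance, at e:
  At e: \Diamond ((p \land r) \lor \Diamond r) is true, so \neg \Diamond ((p \land r) \lor \Diamond r) is false.
    At e: \Diamond ((p \land r) \lor \Diamond r) requires (p \land r) \lor \Diamond r at some successor in {d, e}.
      (p \land r) \lor \Diamond r holds at d, so \Diamond ((p \land r) \lor \Diamond r) is true at e.
Satisfying worlds: none.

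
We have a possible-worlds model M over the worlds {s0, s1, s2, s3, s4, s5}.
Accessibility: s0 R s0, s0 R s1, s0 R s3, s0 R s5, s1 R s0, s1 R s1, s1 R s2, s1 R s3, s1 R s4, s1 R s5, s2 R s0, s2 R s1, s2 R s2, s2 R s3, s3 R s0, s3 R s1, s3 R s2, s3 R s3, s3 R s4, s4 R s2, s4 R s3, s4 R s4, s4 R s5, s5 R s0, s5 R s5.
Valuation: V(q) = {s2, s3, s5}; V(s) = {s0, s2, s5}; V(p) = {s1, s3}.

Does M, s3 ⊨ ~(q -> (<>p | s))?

No

At s3: q -> (<>p | s) is true, so ~(q -> (<>p | s)) is false.
  At s3: q is true, <>p | s is true, so q -> (<>p | s) is true.
    At s3: <>p is true, s is false, so <>p | s is true.
      At s3: <>p requires p at some successor in {s0, s1, s2, s3, s4}.
        p holds at s1, so <>p is true at s3.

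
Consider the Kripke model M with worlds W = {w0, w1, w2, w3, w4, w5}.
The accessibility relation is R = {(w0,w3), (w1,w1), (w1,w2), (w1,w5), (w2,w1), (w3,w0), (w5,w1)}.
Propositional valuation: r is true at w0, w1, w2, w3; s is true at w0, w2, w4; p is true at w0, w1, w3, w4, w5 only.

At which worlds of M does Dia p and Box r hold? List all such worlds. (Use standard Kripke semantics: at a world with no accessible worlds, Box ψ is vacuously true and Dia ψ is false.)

Let φ = Dia p and Box r. Evaluate φ at each world:
  w0 (successors {w3}): φ is true.
  w1 (successors {w1, w2, w5}): φ is false.
  w2 (successors {w1}): φ is true.
  w3 (successors {w0}): φ is true.
  w4 (successors ∅): φ is false.
  w5 (successors {w1}): φ is true.
For instance, at w1:
  At w1: Dia p is true, Box r is false, so Dia p and Box r is false.
    At w1: Dia p requires p at some successor in {w1, w2, w5}.
      p holds at w1, so Dia p is true at w1.
    At w1: Box r requires r at every successor {w1, w2, w5}.
      r fails at w5, so Box r is false at w1.
Satisfying worlds: {w0, w2, w3, w5}

w0, w2, w3, w5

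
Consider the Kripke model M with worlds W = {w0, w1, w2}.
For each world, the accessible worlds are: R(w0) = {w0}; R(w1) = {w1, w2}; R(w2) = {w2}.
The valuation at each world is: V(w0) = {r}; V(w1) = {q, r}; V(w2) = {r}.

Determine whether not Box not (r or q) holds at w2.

Yes

Recall that Box ψ holds at a world iff ψ holds at every accessible world, and Dia ψ holds iff ψ holds at some accessible world.
At w2: Box not (r or q) is false, so not Box not (r or q) is true.
  At w2: Box not (r or q) requires not (r or q) at every successor {w2}.
    not (r or q) fails at w2, so Box not (r or q) is false at w2.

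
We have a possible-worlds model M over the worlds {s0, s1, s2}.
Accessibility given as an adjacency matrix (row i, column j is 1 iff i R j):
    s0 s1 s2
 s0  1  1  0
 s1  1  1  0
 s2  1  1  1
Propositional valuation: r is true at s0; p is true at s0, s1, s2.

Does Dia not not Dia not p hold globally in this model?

Let φ = Dia not not Dia not p. Evaluate φ at each world:
  s0 (successors {s0, s1}): φ is false.
  s1 (successors {s0, s1}): φ is false.
  s2 (successors {s0, s1, s2}): φ is false.
Detail at s0 (counterexample):
  At s0: Dia not not Dia not p requires not not Dia not p at some successor in {s0, s1}.
    At s0: not not Dia not p is false.
    At s1: not not Dia not p is false.
  So Dia not not Dia not p is false at s0.

No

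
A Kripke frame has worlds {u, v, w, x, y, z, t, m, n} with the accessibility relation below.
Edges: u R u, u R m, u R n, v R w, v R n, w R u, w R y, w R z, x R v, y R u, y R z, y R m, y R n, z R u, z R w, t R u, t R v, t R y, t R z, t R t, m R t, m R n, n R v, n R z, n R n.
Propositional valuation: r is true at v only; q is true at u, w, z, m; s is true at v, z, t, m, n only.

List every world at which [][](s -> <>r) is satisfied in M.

Let φ = [][](s -> <>r). Evaluate φ at each world:
  u (successors {u, m, n}): φ is false.
  v (successors {w, n}): φ is false.
  w (successors {u, y, z}): φ is false.
  x (successors {v}): φ is true.
  y (successors {u, z, m, n}): φ is false.
  z (successors {u, w}): φ is false.
  t (successors {u, v, y, z, t}): φ is false.
  m (successors {t, n}): φ is false.
  n (successors {v, z, n}): φ is false.
For instance, at v:
  At v: [][](s -> <>r) requires [](s -> <>r) at every successor {w, n}.
    [](s -> <>r) fails at w, so [][](s -> <>r) is false at v.
      At w: [](s -> <>r) requires s -> <>r at every successor {u, y, z}.
        s -> <>r fails at z, so [](s -> <>r) is false at w.
Satisfying worlds: {x}

x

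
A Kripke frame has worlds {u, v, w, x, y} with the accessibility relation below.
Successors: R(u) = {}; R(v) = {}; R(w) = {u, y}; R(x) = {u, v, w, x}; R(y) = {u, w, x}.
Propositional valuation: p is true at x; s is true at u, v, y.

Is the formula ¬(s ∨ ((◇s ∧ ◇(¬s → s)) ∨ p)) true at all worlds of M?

No

Let φ = ¬(s ∨ ((◇s ∧ ◇(¬s → s)) ∨ p)). Evaluate φ at each world:
  u (successors ∅): φ is false.
  v (successors ∅): φ is false.
  w (successors {u, y}): φ is false.
  x (successors {u, v, w, x}): φ is false.
  y (successors {u, w, x}): φ is false.
Detail at u (counterexample):
  At u: s ∨ ((◇s ∧ ◇(¬s → s)) ∨ p) is true, so ¬(s ∨ ((◇s ∧ ◇(¬s → s)) ∨ p)) is false.
    At u: s is true, (◇s ∧ ◇(¬s → s)) ∨ p is false, so s ∨ ((◇s ∧ ◇(¬s → s)) ∨ p) is true.
      At u: ◇s ∧ ◇(¬s → s) is false, p is false, so (◇s ∧ ◇(¬s → s)) ∨ p is false.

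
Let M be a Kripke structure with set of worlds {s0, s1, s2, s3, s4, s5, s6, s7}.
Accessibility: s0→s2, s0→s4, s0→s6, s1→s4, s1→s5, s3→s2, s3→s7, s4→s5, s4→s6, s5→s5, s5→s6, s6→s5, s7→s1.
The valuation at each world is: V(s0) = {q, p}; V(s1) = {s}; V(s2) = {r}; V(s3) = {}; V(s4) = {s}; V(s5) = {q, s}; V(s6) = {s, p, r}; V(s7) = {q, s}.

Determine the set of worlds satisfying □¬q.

s0, s2, s7

Let φ = □¬q. Evaluate φ at each world:
  s0 (successors {s2, s4, s6}): φ is true.
  s1 (successors {s4, s5}): φ is false.
  s2 (successors ∅): φ is true.
  s3 (successors {s2, s7}): φ is false.
  s4 (successors {s5, s6}): φ is false.
  s5 (successors {s5, s6}): φ is false.
  s6 (successors {s5}): φ is false.
  s7 (successors {s1}): φ is true.
For instance, at s4:
  At s4: □¬q requires ¬q at every successor {s5, s6}.
    ¬q fails at s5, so □¬q is false at s4.
Satisfying worlds: {s0, s2, s7}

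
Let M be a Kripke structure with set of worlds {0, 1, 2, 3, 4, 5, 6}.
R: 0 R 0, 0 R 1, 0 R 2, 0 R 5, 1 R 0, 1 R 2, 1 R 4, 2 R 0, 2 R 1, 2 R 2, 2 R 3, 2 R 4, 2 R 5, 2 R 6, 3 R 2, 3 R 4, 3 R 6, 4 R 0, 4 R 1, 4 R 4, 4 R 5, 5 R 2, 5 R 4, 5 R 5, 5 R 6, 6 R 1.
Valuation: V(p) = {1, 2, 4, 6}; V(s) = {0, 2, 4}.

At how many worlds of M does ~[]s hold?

Recall that []ψ holds at a world iff ψ holds at every accessible world, and <>ψ holds iff ψ holds at some accessible world.
Let φ = ~[]s. Evaluate φ at each world:
  0 (successors {0, 1, 2, 5}): φ is true.
  1 (successors {0, 2, 4}): φ is false.
  2 (successors {0, 1, 2, 3, 4, 5, 6}): φ is true.
  3 (successors {2, 4, 6}): φ is true.
  4 (successors {0, 1, 4, 5}): φ is true.
  5 (successors {2, 4, 5, 6}): φ is true.
  6 (successors {1}): φ is true.
For instance, at 4:
  At 4: []s is false, so ~[]s is true.
    At 4: []s requires s at every successor {0, 1, 4, 5}.
      s fails at 1, so []s is false at 4.
Satisfying worlds: {0, 2, 3, 4, 5, 6}

6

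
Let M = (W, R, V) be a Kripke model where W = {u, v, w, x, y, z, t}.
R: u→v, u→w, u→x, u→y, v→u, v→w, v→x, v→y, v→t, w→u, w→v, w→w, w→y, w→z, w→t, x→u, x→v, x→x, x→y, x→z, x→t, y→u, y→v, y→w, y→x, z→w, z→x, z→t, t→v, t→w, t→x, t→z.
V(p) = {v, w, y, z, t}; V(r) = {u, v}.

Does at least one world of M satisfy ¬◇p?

No

Let φ = ¬◇p. Evaluate φ at each world:
  u (successors {v, w, x, y}): φ is false.
  v (successors {u, w, x, y, t}): φ is false.
  w (successors {u, v, w, y, z, t}): φ is false.
  x (successors {u, v, x, y, z, t}): φ is false.
  y (successors {u, v, w, x}): φ is false.
  z (successors {w, x, t}): φ is false.
  t (successors {v, w, x, z}): φ is false.
For instance, at w:
  At w: ◇p is true, so ¬◇p is false.
    At w: ◇p requires p at some successor in {u, v, w, y, z, t}.
      p holds at v, so ◇p is true at w.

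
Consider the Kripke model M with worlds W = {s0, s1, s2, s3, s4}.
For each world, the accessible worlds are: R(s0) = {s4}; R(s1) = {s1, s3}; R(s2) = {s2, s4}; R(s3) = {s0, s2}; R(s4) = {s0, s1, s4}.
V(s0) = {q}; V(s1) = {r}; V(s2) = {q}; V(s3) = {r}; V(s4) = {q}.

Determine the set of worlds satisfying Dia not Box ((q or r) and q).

Let φ = Dia not Box ((q or r) and q). Evaluate φ at each world:
  s0 (successors {s4}): φ is true.
  s1 (successors {s1, s3}): φ is true.
  s2 (successors {s2, s4}): φ is true.
  s3 (successors {s0, s2}): φ is false.
  s4 (successors {s0, s1, s4}): φ is true.
For instance, at s4:
  At s4: Dia not Box ((q or r) and q) requires not Box ((q or r) and q) at some successor in {s0, s1, s4}.
    not Box ((q or r) and q) holds at s1, so Dia not Box ((q or r) and q) is true at s4.
      At s1: Box ((q or r) and q) is false, so not Box ((q or r) and q) is true.
Satisfying worlds: {s0, s1, s2, s4}

s0, s1, s2, s4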